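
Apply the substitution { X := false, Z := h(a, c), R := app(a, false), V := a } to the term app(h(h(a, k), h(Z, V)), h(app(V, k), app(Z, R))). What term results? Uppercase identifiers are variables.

app(h(h(a, k), h(h(a, c), a)), h(app(a, k), app(h(a, c), app(a, false))))

Replace each occurrence of Z with h(a, c).
Replace each occurrence of R with app(a, false).
Replace each occurrence of V with a.
Result: app(h(h(a, k), h(h(a, c), a)), h(app(a, k), app(h(a, c), app(a, false)))).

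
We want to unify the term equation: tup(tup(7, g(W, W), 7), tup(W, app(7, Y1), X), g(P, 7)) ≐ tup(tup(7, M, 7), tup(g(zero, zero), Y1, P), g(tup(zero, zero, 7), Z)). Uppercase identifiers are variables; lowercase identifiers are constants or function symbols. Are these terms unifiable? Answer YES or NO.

Decompose tup/3: tup(7, g(W, W), 7) ≐ tup(7, M, 7),  tup(W, app(7, Y1), X) ≐ tup(g(zero, zero), Y1, P),  g(P, 7) ≐ g(tup(zero, zero, 7), Z).
Decompose tup/3: 7 ≐ 7,  g(W, W) ≐ M,  7 ≐ 7.
Delete trivial equation 7 ≐ 7.
Bind M := g(W, W); no other remaining equation mentions M.
Delete trivial equation 7 ≐ 7.
Decompose tup/3: W ≐ g(zero, zero),  app(7, Y1) ≐ Y1,  X ≐ P.
Bind W := g(zero, zero); no other remaining equation mentions W. Substituting into the earlier binding gives M := g(g(zero, zero), g(zero, zero)).
Occurs check fails: Y1 occurs in app(7, Y1); the equation Y1 ≐ app(7, Y1) has no finite solution.

NO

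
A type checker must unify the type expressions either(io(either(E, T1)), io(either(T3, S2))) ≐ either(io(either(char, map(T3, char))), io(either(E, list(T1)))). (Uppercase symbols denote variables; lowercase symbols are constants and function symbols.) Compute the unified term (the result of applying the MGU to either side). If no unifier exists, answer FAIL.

either(io(either(char, map(char, char))), io(either(char, list(map(char, char)))))

Decompose either/2: io(either(E, T1)) ≐ io(either(char, map(T3, char))),  io(either(T3, S2)) ≐ io(either(E, list(T1))).
Decompose io/1: either(E, T1) ≐ either(char, map(T3, char)).
Decompose either/2: E ≐ char,  T1 ≐ map(T3, char).
Bind E := char; substituting into the one remaining equation that mentions E gives: io(either(T3, S2)) ≐ io(either(char, list(T1))).
Bind T1 := map(T3, char); substituting into the remaining equation gives: io(either(T3, S2)) ≐ io(either(char, list(map(T3, char)))).
Decompose io/1: either(T3, S2) ≐ either(char, list(map(T3, char))).
Decompose either/2: T3 ≐ char,  S2 ≐ list(map(T3, char)).
Bind T3 := char; substituting into the remaining equation gives: S2 ≐ list(map(char, char)). Substituting into the earlier binding gives T1 := map(char, char).
Bind S2 := list(map(char, char)).
Applying the MGU to either side gives either(io(either(char, map(char, char))), io(either(char, list(map(char, char))))).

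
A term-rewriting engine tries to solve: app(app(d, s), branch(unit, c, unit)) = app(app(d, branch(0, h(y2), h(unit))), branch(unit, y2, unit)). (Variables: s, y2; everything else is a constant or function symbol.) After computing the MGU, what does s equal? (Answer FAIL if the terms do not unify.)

Decompose app/2: app(d, s) = app(d, branch(0, h(y2), h(unit))),  branch(unit, c, unit) = branch(unit, y2, unit).
Decompose app/2: d = d,  s = branch(0, h(y2), h(unit)).
Delete trivial equation d = d.
Bind s := branch(0, h(y2), h(unit)); no other remaining equation mentions s.
Decompose branch/3: unit = unit,  c = y2,  unit = unit.
Delete trivial equation unit = unit.
Bind y2 := c; no other remaining equation mentions y2. Substituting into the earlier binding gives s := branch(0, h(c), h(unit)).
Delete trivial equation unit = unit.
MGU = { s ↦ branch(0, h(c), h(unit)), y2 ↦ c }, so s ↦ branch(0, h(c), h(unit)).

branch(0, h(c), h(unit))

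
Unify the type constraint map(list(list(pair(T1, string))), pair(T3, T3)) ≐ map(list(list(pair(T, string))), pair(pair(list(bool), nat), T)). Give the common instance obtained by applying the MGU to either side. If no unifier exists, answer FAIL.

Decompose map/2: list(list(pair(T1, string))) ≐ list(list(pair(T, string))),  pair(T3, T3) ≐ pair(pair(list(bool), nat), T).
Decompose list/1: list(pair(T1, string)) ≐ list(pair(T, string)).
Decompose list/1: pair(T1, string) ≐ pair(T, string).
Decompose pair/2: T1 ≐ T,  string ≐ string.
Bind T1 := T; no other remaining equation mentions T1.
Delete trivial equation string ≐ string.
Decompose pair/2: T3 ≐ pair(list(bool), nat),  T3 ≐ T.
Bind T3 := pair(list(bool), nat); substituting into the remaining equation gives: pair(list(bool), nat) ≐ T.
Bind T := pair(list(bool), nat). Substituting into the earlier binding gives T1 := pair(list(bool), nat).
Applying the MGU to either side gives map(list(list(pair(pair(list(bool), nat), string))), pair(pair(list(bool), nat), pair(list(bool), nat))).

map(list(list(pair(pair(list(bool), nat), string))), pair(pair(list(bool), nat), pair(list(bool), nat)))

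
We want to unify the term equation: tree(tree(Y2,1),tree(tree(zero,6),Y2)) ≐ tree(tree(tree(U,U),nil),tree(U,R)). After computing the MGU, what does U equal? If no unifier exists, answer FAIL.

FAIL

Decompose tree/2: tree(Y2,1) ≐ tree(tree(U,U),nil),  tree(tree(zero,6),Y2) ≐ tree(U,R).
Decompose tree/2: Y2 ≐ tree(U,U),  1 ≐ nil.
Bind Y2 := tree(U,U); substituting into the one remaining equation that mentions Y2 gives: tree(tree(zero,6),tree(U,U)) ≐ tree(U,R).
Clash: constants 1 and nil differ; no unifier exists.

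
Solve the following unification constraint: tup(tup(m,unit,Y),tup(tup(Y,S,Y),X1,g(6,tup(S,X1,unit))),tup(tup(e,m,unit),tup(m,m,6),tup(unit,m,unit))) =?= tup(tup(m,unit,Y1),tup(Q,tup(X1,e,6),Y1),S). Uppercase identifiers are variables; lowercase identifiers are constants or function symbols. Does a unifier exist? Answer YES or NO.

NO

Decompose tup/3: tup(m,unit,Y) =?= tup(m,unit,Y1),  tup(tup(Y,S,Y),X1,g(6,tup(S,X1,unit))) =?= tup(Q,tup(X1,e,6),Y1),  tup(tup(e,m,unit),tup(m,m,6),tup(unit,m,unit)) =?= S.
Decompose tup/3: m =?= m,  unit =?= unit,  Y =?= Y1.
Delete trivial equation m =?= m.
Delete trivial equation unit =?= unit.
Bind Y := Y1; substituting into the one remaining equation that mentions Y gives: tup(tup(Y1,S,Y1),X1,g(6,tup(S,X1,unit))) =?= tup(Q,tup(X1,e,6),Y1).
Decompose tup/3: tup(Y1,S,Y1) =?= Q,  X1 =?= tup(X1,e,6),  g(6,tup(S,X1,unit)) =?= Y1.
Bind Q := tup(Y1,S,Y1); no other remaining equation mentions Q.
Occurs check fails: X1 occurs in tup(X1,e,6); the equation X1 =?= tup(X1,e,6) has no finite solution.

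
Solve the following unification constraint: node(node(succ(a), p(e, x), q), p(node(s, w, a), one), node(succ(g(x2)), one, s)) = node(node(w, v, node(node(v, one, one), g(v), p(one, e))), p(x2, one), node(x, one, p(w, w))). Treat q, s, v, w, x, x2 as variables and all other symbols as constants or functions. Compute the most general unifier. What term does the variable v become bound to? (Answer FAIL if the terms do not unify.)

p(e, succ(g(node(p(succ(a), succ(a)), succ(a), a))))

Decompose node/3: node(succ(a), p(e, x), q) = node(w, v, node(node(v, one, one), g(v), p(one, e))),  p(node(s, w, a), one) = p(x2, one),  node(succ(g(x2)), one, s) = node(x, one, p(w, w)).
Decompose node/3: succ(a) = w,  p(e, x) = v,  q = node(node(v, one, one), g(v), p(one, e)).
Bind w := succ(a); substituting into the 2 remaining equations that mention w gives: p(node(s, succ(a), a), one) = p(x2, one),  node(succ(g(x2)), one, s) = node(x, one, p(succ(a), succ(a))).
Bind v := p(e, x); substituting into the one remaining equation that mentions v gives: q = node(node(p(e, x), one, one), g(p(e, x)), p(one, e)).
Bind q := node(node(p(e, x), one, one), g(p(e, x)), p(one, e)); no other remaining equation mentions q.
Decompose p/2: node(s, succ(a), a) = x2,  one = one.
Bind x2 := node(s, succ(a), a); substituting into the one remaining equation that mentions x2 gives: node(succ(g(node(s, succ(a), a))), one, s) = node(x, one, p(succ(a), succ(a))).
Delete trivial equation one = one.
Decompose node/3: succ(g(node(s, succ(a), a))) = x,  one = one,  s = p(succ(a), succ(a)).
Bind x := succ(g(node(s, succ(a), a))); no other remaining equation mentions x. Substituting into the earlier bindings gives v := p(e, succ(g(node(s, succ(a), a)))), q := node(node(p(e, succ(g(node(s, succ(a), a)))), one, one), g(p(e, succ(g(node(s, succ(a), a))))), p(one, e)).
Delete trivial equation one = one.
Bind s := p(succ(a), succ(a)). Substituting into the earlier bindings gives v := p(e, succ(g(node(p(succ(a), succ(a)), succ(a), a)))), q := node(node(p(e, succ(g(node(p(succ(a), succ(a)), succ(a), a)))), one, one), g(p(e, succ(g(node(p(succ(a), succ(a)), succ(a), a))))), p(one, e)), x2 := node(p(succ(a), succ(a)), succ(a), a), x := succ(g(node(p(succ(a), succ(a)), succ(a), a))).
MGU = { w := succ(a), v := p(e, succ(g(node(p(succ(a), succ(a)), succ(a), a)))), q := node(node(p(e, succ(g(node(p(succ(a), succ(a)), succ(a), a)))), one, one), g(p(e, succ(g(node(p(succ(a), succ(a)), succ(a), a))))), p(one, e)), x2 := node(p(succ(a), succ(a)), succ(a), a), x := succ(g(node(p(succ(a), succ(a)), succ(a), a))), s := p(succ(a), succ(a)) }, so v := p(e, succ(g(node(p(succ(a), succ(a)), succ(a), a)))).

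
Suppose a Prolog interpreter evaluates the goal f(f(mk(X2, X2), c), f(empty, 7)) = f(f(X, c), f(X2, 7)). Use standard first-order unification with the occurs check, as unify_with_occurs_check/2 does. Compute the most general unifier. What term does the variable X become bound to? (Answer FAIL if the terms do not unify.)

Decompose f/2: f(mk(X2, X2), c) = f(X, c),  f(empty, 7) = f(X2, 7).
Decompose f/2: mk(X2, X2) = X,  c = c.
Bind X := mk(X2, X2); no other remaining equation mentions X.
Delete trivial equation c = c.
Decompose f/2: empty = X2,  7 = 7.
Bind X2 := empty; no other remaining equation mentions X2. Substituting into the earlier binding gives X := mk(empty, empty).
Delete trivial equation 7 = 7.
MGU = { X -> mk(empty, empty), X2 -> empty }, so X -> mk(empty, empty).

mk(empty, empty)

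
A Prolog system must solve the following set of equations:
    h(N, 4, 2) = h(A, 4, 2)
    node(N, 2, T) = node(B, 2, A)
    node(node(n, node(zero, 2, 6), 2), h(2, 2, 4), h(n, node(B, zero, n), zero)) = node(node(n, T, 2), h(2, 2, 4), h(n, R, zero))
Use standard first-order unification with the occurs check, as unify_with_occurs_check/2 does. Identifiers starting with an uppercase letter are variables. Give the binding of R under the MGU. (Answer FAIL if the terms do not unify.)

node(node(zero, 2, 6), zero, n)

Decompose h/3: N = A,  4 = 4,  2 = 2.
Bind N := A; substituting into the one remaining equation that mentions N gives: node(A, 2, T) = node(B, 2, A).
Delete trivial equation 4 = 4.
Delete trivial equation 2 = 2.
Decompose node/3: A = B,  2 = 2,  T = A.
Bind A := B; substituting into the one remaining equation that mentions A gives: T = B. Substituting into the earlier binding gives N := B.
Delete trivial equation 2 = 2.
Bind T := B; substituting into the remaining equation gives: node(node(n, node(zero, 2, 6), 2), h(2, 2, 4), h(n, node(B, zero, n), zero)) = node(node(n, B, 2), h(2, 2, 4), h(n, R, zero)).
Decompose node/3: node(n, node(zero, 2, 6), 2) = node(n, B, 2),  h(2, 2, 4) = h(2, 2, 4),  h(n, node(B, zero, n), zero) = h(n, R, zero).
Decompose node/3: n = n,  node(zero, 2, 6) = B,  2 = 2.
Delete trivial equation n = n.
Bind B := node(zero, 2, 6); substituting into the one remaining equation that mentions B gives: h(n, node(node(zero, 2, 6), zero, n), zero) = h(n, R, zero). Substituting into the earlier bindings gives N := node(zero, 2, 6), A := node(zero, 2, 6), T := node(zero, 2, 6).
Delete trivial equation 2 = 2.
Delete trivial equation h(2, 2, 4) = h(2, 2, 4).
Decompose h/3: n = n,  node(node(zero, 2, 6), zero, n) = R,  zero = zero.
Delete trivial equation n = n.
Bind R := node(node(zero, 2, 6), zero, n); no other remaining equation mentions R.
Delete trivial equation zero = zero.
MGU = { N -> node(zero, 2, 6), A -> node(zero, 2, 6), T -> node(zero, 2, 6), B -> node(zero, 2, 6), R -> node(node(zero, 2, 6), zero, n) }, so R -> node(node(zero, 2, 6), zero, n).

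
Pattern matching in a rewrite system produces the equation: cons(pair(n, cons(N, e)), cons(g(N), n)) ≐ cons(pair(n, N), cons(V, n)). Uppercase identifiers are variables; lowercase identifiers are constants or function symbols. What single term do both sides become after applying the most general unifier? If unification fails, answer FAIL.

FAIL

Decompose cons/2: pair(n, cons(N, e)) ≐ pair(n, N),  cons(g(N), n) ≐ cons(V, n).
Decompose pair/2: n ≐ n,  cons(N, e) ≐ N.
Delete trivial equation n ≐ n.
Occurs check fails: N occurs in cons(N, e); the equation N ≐ cons(N, e) has no finite solution.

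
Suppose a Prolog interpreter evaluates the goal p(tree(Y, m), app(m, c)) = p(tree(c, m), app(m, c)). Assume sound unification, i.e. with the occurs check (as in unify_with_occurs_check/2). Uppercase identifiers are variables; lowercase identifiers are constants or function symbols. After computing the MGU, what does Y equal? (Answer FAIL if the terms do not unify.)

Decompose p/2: tree(Y, m) = tree(c, m),  app(m, c) = app(m, c).
Decompose tree/2: Y = c,  m = m.
Bind Y := c; no other remaining equation mentions Y.
Delete trivial equation m = m.
Delete trivial equation app(m, c) = app(m, c).
MGU = { Y ↦ c }, so Y ↦ c.

c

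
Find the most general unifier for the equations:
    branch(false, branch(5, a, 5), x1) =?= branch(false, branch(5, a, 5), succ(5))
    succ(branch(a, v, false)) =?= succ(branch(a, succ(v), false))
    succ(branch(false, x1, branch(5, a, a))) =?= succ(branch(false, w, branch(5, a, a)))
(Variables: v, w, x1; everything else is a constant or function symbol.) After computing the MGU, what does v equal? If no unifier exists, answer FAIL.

Decompose branch/3: false =?= false,  branch(5, a, 5) =?= branch(5, a, 5),  x1 =?= succ(5).
Delete trivial equation false =?= false.
Delete trivial equation branch(5, a, 5) =?= branch(5, a, 5).
Bind x1 := succ(5); substituting into the one remaining equation that mentions x1 gives: succ(branch(false, succ(5), branch(5, a, a))) =?= succ(branch(false, w, branch(5, a, a))).
Decompose succ/1: branch(a, v, false) =?= branch(a, succ(v), false).
Decompose branch/3: a =?= a,  v =?= succ(v),  false =?= false.
Delete trivial equation a =?= a.
Occurs check fails: v occurs in succ(v); the equation v =?= succ(v) has no finite solution.

FAIL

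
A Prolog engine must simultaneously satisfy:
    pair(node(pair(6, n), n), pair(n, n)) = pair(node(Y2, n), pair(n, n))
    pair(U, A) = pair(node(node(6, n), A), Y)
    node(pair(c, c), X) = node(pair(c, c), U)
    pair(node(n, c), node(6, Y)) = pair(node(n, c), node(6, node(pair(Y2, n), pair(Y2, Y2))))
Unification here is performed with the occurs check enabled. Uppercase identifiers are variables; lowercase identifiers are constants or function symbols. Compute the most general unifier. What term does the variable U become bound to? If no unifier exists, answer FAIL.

Decompose pair/2: node(pair(6, n), n) = node(Y2, n),  pair(n, n) = pair(n, n).
Decompose node/2: pair(6, n) = Y2,  n = n.
Bind Y2 := pair(6, n); substituting into the one remaining equation that mentions Y2 gives: pair(node(n, c), node(6, Y)) = pair(node(n, c), node(6, node(pair(pair(6, n), n), pair(pair(6, n), pair(6, n))))).
Delete trivial equation n = n.
Delete trivial equation pair(n, n) = pair(n, n).
Decompose pair/2: U = node(node(6, n), A),  A = Y.
Bind U := node(node(6, n), A); substituting into the one remaining equation that mentions U gives: node(pair(c, c), X) = node(pair(c, c), node(node(6, n), A)).
Bind A := Y; substituting into the one remaining equation that mentions A gives: node(pair(c, c), X) = node(pair(c, c), node(node(6, n), Y)). Substituting into the earlier binding gives U := node(node(6, n), Y).
Decompose node/2: pair(c, c) = pair(c, c),  X = node(node(6, n), Y).
Delete trivial equation pair(c, c) = pair(c, c).
Bind X := node(node(6, n), Y); no other remaining equation mentions X.
Decompose pair/2: node(n, c) = node(n, c),  node(6, Y) = node(6, node(pair(pair(6, n), n), pair(pair(6, n), pair(6, n)))).
Delete trivial equation node(n, c) = node(n, c).
Decompose node/2: 6 = 6,  Y = node(pair(pair(6, n), n), pair(pair(6, n), pair(6, n))).
Delete trivial equation 6 = 6.
Bind Y := node(pair(pair(6, n), n), pair(pair(6, n), pair(6, n))). Substituting into the earlier bindings gives U := node(node(6, n), node(pair(pair(6, n), n), pair(pair(6, n), pair(6, n)))), A := node(pair(pair(6, n), n), pair(pair(6, n), pair(6, n))), X := node(node(6, n), node(pair(pair(6, n), n), pair(pair(6, n), pair(6, n)))).
MGU = { Y2 -> pair(6, n), U -> node(node(6, n), node(pair(pair(6, n), n), pair(pair(6, n), pair(6, n)))), A -> node(pair(pair(6, n), n), pair(pair(6, n), pair(6, n))), X -> node(node(6, n), node(pair(pair(6, n), n), pair(pair(6, n), pair(6, n)))), Y -> node(pair(pair(6, n), n), pair(pair(6, n), pair(6, n))) }, so U -> node(node(6, n), node(pair(pair(6, n), n), pair(pair(6, n), pair(6, n)))).

node(node(6, n), node(pair(pair(6, n), n), pair(pair(6, n), pair(6, n))))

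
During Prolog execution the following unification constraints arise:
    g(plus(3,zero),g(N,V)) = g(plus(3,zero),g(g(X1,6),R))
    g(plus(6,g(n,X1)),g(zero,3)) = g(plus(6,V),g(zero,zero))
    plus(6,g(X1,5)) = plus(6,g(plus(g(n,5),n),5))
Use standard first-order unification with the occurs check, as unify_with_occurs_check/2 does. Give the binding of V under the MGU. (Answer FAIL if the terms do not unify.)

Decompose g/2: plus(3,zero) = plus(3,zero),  g(N,V) = g(g(X1,6),R).
Delete trivial equation plus(3,zero) = plus(3,zero).
Decompose g/2: N = g(X1,6),  V = R.
Bind N := g(X1,6); no other remaining equation mentions N.
Bind V := R; substituting into the one remaining equation that mentions V gives: g(plus(6,g(n,X1)),g(zero,3)) = g(plus(6,R),g(zero,zero)).
Decompose g/2: plus(6,g(n,X1)) = plus(6,R),  g(zero,3) = g(zero,zero).
Decompose plus/2: 6 = 6,  g(n,X1) = R.
Delete trivial equation 6 = 6.
Bind R := g(n,X1); no other remaining equation mentions R. Substituting into the earlier binding gives V := g(n,X1).
Decompose g/2: zero = zero,  3 = zero.
Delete trivial equation zero = zero.
Clash: constants 3 and zero differ; no unifier exists.

FAIL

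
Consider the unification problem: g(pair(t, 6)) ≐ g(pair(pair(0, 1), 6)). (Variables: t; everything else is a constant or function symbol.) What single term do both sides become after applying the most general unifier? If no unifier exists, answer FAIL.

g(pair(pair(0, 1), 6))

Decompose g/1: pair(t, 6) ≐ pair(pair(0, 1), 6).
Decompose pair/2: t ≐ pair(0, 1),  6 ≐ 6.
Bind t := pair(0, 1); no other remaining equation mentions t.
Delete trivial equation 6 ≐ 6.
Applying the MGU to either side gives g(pair(pair(0, 1), 6)).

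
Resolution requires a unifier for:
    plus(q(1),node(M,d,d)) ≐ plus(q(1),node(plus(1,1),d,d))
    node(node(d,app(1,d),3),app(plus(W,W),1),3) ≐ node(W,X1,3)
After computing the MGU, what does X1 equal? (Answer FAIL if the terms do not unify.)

Decompose plus/2: q(1) ≐ q(1),  node(M,d,d) ≐ node(plus(1,1),d,d).
Delete trivial equation q(1) ≐ q(1).
Decompose node/3: M ≐ plus(1,1),  d ≐ d,  d ≐ d.
Bind M := plus(1,1); no other remaining equation mentions M.
Delete trivial equation d ≐ d.
Delete trivial equation d ≐ d.
Decompose node/3: node(d,app(1,d),3) ≐ W,  app(plus(W,W),1) ≐ X1,  3 ≐ 3.
Bind W := node(d,app(1,d),3); substituting into the one remaining equation that mentions W gives: app(plus(node(d,app(1,d),3),node(d,app(1,d),3)),1) ≐ X1.
Bind X1 := app(plus(node(d,app(1,d),3),node(d,app(1,d),3)),1); no other remaining equation mentions X1.
Delete trivial equation 3 ≐ 3.
MGU = { M ↦ plus(1,1), W ↦ node(d,app(1,d),3), X1 ↦ app(plus(node(d,app(1,d),3),node(d,app(1,d),3)),1) }, so X1 ↦ app(plus(node(d,app(1,d),3),node(d,app(1,d),3)),1).

app(plus(node(d,app(1,d),3),node(d,app(1,d),3)),1)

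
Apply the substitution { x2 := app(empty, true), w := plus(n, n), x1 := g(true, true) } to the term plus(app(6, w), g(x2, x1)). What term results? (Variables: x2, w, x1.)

Replace each occurrence of x2 with app(empty, true).
Replace each occurrence of w with plus(n, n).
Replace each occurrence of x1 with g(true, true).
Result: plus(app(6, plus(n, n)), g(app(empty, true), g(true, true))).

plus(app(6, plus(n, n)), g(app(empty, true), g(true, true)))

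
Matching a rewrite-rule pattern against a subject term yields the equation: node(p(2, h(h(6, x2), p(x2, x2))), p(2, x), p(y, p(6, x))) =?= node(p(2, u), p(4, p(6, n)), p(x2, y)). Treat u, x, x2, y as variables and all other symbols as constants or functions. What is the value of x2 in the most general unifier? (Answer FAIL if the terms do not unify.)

Decompose node/3: p(2, h(h(6, x2), p(x2, x2))) =?= p(2, u),  p(2, x) =?= p(4, p(6, n)),  p(y, p(6, x)) =?= p(x2, y).
Decompose p/2: 2 =?= 2,  h(h(6, x2), p(x2, x2)) =?= u.
Delete trivial equation 2 =?= 2.
Bind u := h(h(6, x2), p(x2, x2)); no other remaining equation mentions u.
Decompose p/2: 2 =?= 4,  x =?= p(6, n).
Clash: constants 2 and 4 differ; no unifier exists.

FAIL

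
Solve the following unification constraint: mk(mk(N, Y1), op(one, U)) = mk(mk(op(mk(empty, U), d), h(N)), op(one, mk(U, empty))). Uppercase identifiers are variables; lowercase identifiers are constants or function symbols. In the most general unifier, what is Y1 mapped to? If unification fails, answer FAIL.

FAIL

Decompose mk/2: mk(N, Y1) = mk(op(mk(empty, U), d), h(N)),  op(one, U) = op(one, mk(U, empty)).
Decompose mk/2: N = op(mk(empty, U), d),  Y1 = h(N).
Bind N := op(mk(empty, U), d); substituting into the one remaining equation that mentions N gives: Y1 = h(op(mk(empty, U), d)).
Bind Y1 := h(op(mk(empty, U), d)); no other remaining equation mentions Y1.
Decompose op/2: one = one,  U = mk(U, empty).
Delete trivial equation one = one.
Occurs check fails: U occurs in mk(U, empty); the equation U = mk(U, empty) has no finite solution.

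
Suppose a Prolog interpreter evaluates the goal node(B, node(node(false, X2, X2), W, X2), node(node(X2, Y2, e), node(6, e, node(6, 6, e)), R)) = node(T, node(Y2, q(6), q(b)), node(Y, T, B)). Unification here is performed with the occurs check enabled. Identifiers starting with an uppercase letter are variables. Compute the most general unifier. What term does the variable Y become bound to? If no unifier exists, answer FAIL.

Decompose node/3: B = T,  node(node(false, X2, X2), W, X2) = node(Y2, q(6), q(b)),  node(node(X2, Y2, e), node(6, e, node(6, 6, e)), R) = node(Y, T, B).
Bind B := T; substituting into the one remaining equation that mentions B gives: node(node(X2, Y2, e), node(6, e, node(6, 6, e)), R) = node(Y, T, T).
Decompose node/3: node(false, X2, X2) = Y2,  W = q(6),  X2 = q(b).
Bind Y2 := node(false, X2, X2); substituting into the one remaining equation that mentions Y2 gives: node(node(X2, node(false, X2, X2), e), node(6, e, node(6, 6, e)), R) = node(Y, T, T).
Bind W := q(6); no other remaining equation mentions W.
Bind X2 := q(b); substituting into the remaining equation gives: node(node(q(b), node(false, q(b), q(b)), e), node(6, e, node(6, 6, e)), R) = node(Y, T, T). Substituting into the earlier binding gives Y2 := node(false, q(b), q(b)).
Decompose node/3: node(q(b), node(false, q(b), q(b)), e) = Y,  node(6, e, node(6, 6, e)) = T,  R = T.
Bind Y := node(q(b), node(false, q(b), q(b)), e); no other remaining equation mentions Y.
Bind T := node(6, e, node(6, 6, e)); substituting into the remaining equation gives: R = node(6, e, node(6, 6, e)). Substituting into the earlier binding gives B := node(6, e, node(6, 6, e)).
Bind R := node(6, e, node(6, 6, e)).
MGU = { B -> node(6, e, node(6, 6, e)), Y2 -> node(false, q(b), q(b)), W -> q(6), X2 -> q(b), Y -> node(q(b), node(false, q(b), q(b)), e), T -> node(6, e, node(6, 6, e)), R -> node(6, e, node(6, 6, e)) }, so Y -> node(q(b), node(false, q(b), q(b)), e).

node(q(b), node(false, q(b), q(b)), e)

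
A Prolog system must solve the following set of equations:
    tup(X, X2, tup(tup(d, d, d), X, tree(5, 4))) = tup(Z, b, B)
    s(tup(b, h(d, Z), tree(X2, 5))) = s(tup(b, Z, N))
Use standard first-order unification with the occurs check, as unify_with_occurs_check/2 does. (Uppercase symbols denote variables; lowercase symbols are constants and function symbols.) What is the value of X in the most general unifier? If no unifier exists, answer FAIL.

Decompose tup/3: X = Z,  X2 = b,  tup(tup(d, d, d), X, tree(5, 4)) = B.
Bind X := Z; substituting into the one remaining equation that mentions X gives: tup(tup(d, d, d), Z, tree(5, 4)) = B.
Bind X2 := b; substituting into the one remaining equation that mentions X2 gives: s(tup(b, h(d, Z), tree(b, 5))) = s(tup(b, Z, N)).
Bind B := tup(tup(d, d, d), Z, tree(5, 4)); no other remaining equation mentions B.
Decompose s/1: tup(b, h(d, Z), tree(b, 5)) = tup(b, Z, N).
Decompose tup/3: b = b,  h(d, Z) = Z,  tree(b, 5) = N.
Delete trivial equation b = b.
Occurs check fails: Z occurs in h(d, Z); the equation Z = h(d, Z) has no finite solution.

FAIL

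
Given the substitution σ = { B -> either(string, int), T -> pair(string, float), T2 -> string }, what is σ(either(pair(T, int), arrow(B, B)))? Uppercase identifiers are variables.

Replace each occurrence of B with either(string, int).
Replace each occurrence of T with pair(string, float).
Result: either(pair(pair(string, float), int), arrow(either(string, int), either(string, int))).

either(pair(pair(string, float), int), arrow(either(string, int), either(string, int)))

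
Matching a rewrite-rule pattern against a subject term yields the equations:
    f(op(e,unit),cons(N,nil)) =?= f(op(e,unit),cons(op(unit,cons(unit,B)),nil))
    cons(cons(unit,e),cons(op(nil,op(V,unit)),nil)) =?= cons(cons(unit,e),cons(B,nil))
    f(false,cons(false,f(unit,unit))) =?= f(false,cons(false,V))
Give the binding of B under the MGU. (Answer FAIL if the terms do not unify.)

op(nil,op(f(unit,unit),unit))

Decompose f/2: op(e,unit) =?= op(e,unit),  cons(N,nil) =?= cons(op(unit,cons(unit,B)),nil).
Delete trivial equation op(e,unit) =?= op(e,unit).
Decompose cons/2: N =?= op(unit,cons(unit,B)),  nil =?= nil.
Bind N := op(unit,cons(unit,B)); no other remaining equation mentions N.
Delete trivial equation nil =?= nil.
Decompose cons/2: cons(unit,e) =?= cons(unit,e),  cons(op(nil,op(V,unit)),nil) =?= cons(B,nil).
Delete trivial equation cons(unit,e) =?= cons(unit,e).
Decompose cons/2: op(nil,op(V,unit)) =?= B,  nil =?= nil.
Bind B := op(nil,op(V,unit)); no other remaining equation mentions B. Substituting into the earlier binding gives N := op(unit,cons(unit,op(nil,op(V,unit)))).
Delete trivial equation nil =?= nil.
Decompose f/2: false =?= false,  cons(false,f(unit,unit)) =?= cons(false,V).
Delete trivial equation false =?= false.
Decompose cons/2: false =?= false,  f(unit,unit) =?= V.
Delete trivial equation false =?= false.
Bind V := f(unit,unit). Substituting into the earlier bindings gives N := op(unit,cons(unit,op(nil,op(f(unit,unit),unit)))), B := op(nil,op(f(unit,unit),unit)).
MGU = { N -> op(unit,cons(unit,op(nil,op(f(unit,unit),unit)))), B -> op(nil,op(f(unit,unit),unit)), V -> f(unit,unit) }, so B -> op(nil,op(f(unit,unit),unit)).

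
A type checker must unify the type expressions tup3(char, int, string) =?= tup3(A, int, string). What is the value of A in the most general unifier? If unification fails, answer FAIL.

Decompose tup3/3: char =?= A,  int =?= int,  string =?= string.
Bind A := char; no other remaining equation mentions A.
Delete trivial equation int =?= int.
Delete trivial equation string =?= string.
MGU = { A -> char }, so A -> char.

char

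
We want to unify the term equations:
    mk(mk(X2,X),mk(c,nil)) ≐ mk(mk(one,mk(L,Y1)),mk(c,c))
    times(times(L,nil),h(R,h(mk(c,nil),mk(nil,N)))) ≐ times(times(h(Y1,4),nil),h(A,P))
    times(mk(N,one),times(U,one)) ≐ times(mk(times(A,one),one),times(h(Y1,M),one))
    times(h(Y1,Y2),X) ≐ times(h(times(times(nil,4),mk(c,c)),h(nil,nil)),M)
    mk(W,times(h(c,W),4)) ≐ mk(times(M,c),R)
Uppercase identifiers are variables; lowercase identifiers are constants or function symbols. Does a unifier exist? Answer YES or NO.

Decompose mk/2: mk(X2,X) ≐ mk(one,mk(L,Y1)),  mk(c,nil) ≐ mk(c,c).
Decompose mk/2: X2 ≐ one,  X ≐ mk(L,Y1).
Bind X2 := one; no other remaining equation mentions X2.
Bind X := mk(L,Y1); substituting into the one remaining equation that mentions X gives: times(h(Y1,Y2),mk(L,Y1)) ≐ times(h(times(times(nil,4),mk(c,c)),h(nil,nil)),M).
Decompose mk/2: c ≐ c,  nil ≐ c.
Delete trivial equation c ≐ c.
Clash: constants nil and c differ; no unifier exists.

NO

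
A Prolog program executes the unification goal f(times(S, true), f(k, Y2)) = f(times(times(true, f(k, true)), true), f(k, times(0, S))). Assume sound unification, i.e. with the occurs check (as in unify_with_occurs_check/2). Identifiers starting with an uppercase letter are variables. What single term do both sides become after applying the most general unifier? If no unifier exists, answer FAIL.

Decompose f/2: times(S, true) = times(times(true, f(k, true)), true),  f(k, Y2) = f(k, times(0, S)).
Decompose times/2: S = times(true, f(k, true)),  true = true.
Bind S := times(true, f(k, true)); substituting into the one remaining equation that mentions S gives: f(k, Y2) = f(k, times(0, times(true, f(k, true)))).
Delete trivial equation true = true.
Decompose f/2: k = k,  Y2 = times(0, times(true, f(k, true))).
Delete trivial equation k = k.
Bind Y2 := times(0, times(true, f(k, true))).
Applying the MGU to either side gives f(times(times(true, f(k, true)), true), f(k, times(0, times(true, f(k, true))))).

f(times(times(true, f(k, true)), true), f(k, times(0, times(true, f(k, true)))))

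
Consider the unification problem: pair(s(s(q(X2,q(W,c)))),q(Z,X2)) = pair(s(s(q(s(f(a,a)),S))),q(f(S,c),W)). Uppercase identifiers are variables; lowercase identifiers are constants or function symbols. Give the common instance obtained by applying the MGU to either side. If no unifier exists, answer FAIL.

pair(s(s(q(s(f(a,a)),q(s(f(a,a)),c)))),q(f(q(s(f(a,a)),c),c),s(f(a,a))))

Decompose pair/2: s(s(q(X2,q(W,c)))) = s(s(q(s(f(a,a)),S))),  q(Z,X2) = q(f(S,c),W).
Decompose s/1: s(q(X2,q(W,c))) = s(q(s(f(a,a)),S)).
Decompose s/1: q(X2,q(W,c)) = q(s(f(a,a)),S).
Decompose q/2: X2 = s(f(a,a)),  q(W,c) = S.
Bind X2 := s(f(a,a)); substituting into the one remaining equation that mentions X2 gives: q(Z,s(f(a,a))) = q(f(S,c),W).
Bind S := q(W,c); substituting into the remaining equation gives: q(Z,s(f(a,a))) = q(f(q(W,c),c),W).
Decompose q/2: Z = f(q(W,c),c),  s(f(a,a)) = W.
Bind Z := f(q(W,c),c); no other remaining equation mentions Z.
Bind W := s(f(a,a)). Substituting into the earlier bindings gives S := q(s(f(a,a)),c), Z := f(q(s(f(a,a)),c),c).
Applying the MGU to either side gives pair(s(s(q(s(f(a,a)),q(s(f(a,a)),c)))),q(f(q(s(f(a,a)),c),c),s(f(a,a)))).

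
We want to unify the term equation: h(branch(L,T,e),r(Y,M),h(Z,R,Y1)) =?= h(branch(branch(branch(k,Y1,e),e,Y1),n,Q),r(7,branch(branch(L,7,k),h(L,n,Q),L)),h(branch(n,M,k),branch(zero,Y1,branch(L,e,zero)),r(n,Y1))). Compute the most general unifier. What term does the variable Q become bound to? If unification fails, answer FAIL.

FAIL

Decompose h/3: branch(L,T,e) =?= branch(branch(branch(k,Y1,e),e,Y1),n,Q),  r(Y,M) =?= r(7,branch(branch(L,7,k),h(L,n,Q),L)),  h(Z,R,Y1) =?= h(branch(n,M,k),branch(zero,Y1,branch(L,e,zero)),r(n,Y1)).
Decompose branch/3: L =?= branch(branch(k,Y1,e),e,Y1),  T =?= n,  e =?= Q.
Bind L := branch(branch(k,Y1,e),e,Y1); substituting into the 2 remaining equations that mention L gives: r(Y,M) =?= r(7,branch(branch(branch(branch(k,Y1,e),e,Y1),7,k),h(branch(branch(k,Y1,e),e,Y1),n,Q),branch(branch(k,Y1,e),e,Y1))),  h(Z,R,Y1) =?= h(branch(n,M,k),branch(zero,Y1,branch(branch(branch(k,Y1,e),e,Y1),e,zero)),r(n,Y1)).
Bind T := n; no other remaining equation mentions T.
Bind Q := e; substituting into the one remaining equation that mentions Q gives: r(Y,M) =?= r(7,branch(branch(branch(branch(k,Y1,e),e,Y1),7,k),h(branch(branch(k,Y1,e),e,Y1),n,e),branch(branch(k,Y1,e),e,Y1))).
Decompose r/2: Y =?= 7,  M =?= branch(branch(branch(branch(k,Y1,e),e,Y1),7,k),h(branch(branch(k,Y1,e),e,Y1),n,e),branch(branch(k,Y1,e),e,Y1)).
Bind Y := 7; no other remaining equation mentions Y.
Bind M := branch(branch(branch(branch(k,Y1,e),e,Y1),7,k),h(branch(branch(k,Y1,e),e,Y1),n,e),branch(branch(k,Y1,e),e,Y1)); substituting into the remaining equation gives: h(Z,R,Y1) =?= h(branch(n,branch(branch(branch(branch(k,Y1,e),e,Y1),7,k),h(branch(branch(k,Y1,e),e,Y1),n,e),branch(branch(k,Y1,e),e,Y1)),k),branch(zero,Y1,branch(branch(branch(k,Y1,e),e,Y1),e,zero)),r(n,Y1)).
Decompose h/3: Z =?= branch(n,branch(branch(branch(branch(k,Y1,e),e,Y1),7,k),h(branch(branch(k,Y1,e),e,Y1),n,e),branch(branch(k,Y1,e),e,Y1)),k),  R =?= branch(zero,Y1,branch(branch(branch(k,Y1,e),e,Y1),e,zero)),  Y1 =?= r(n,Y1).
Bind Z := branch(n,branch(branch(branch(branch(k,Y1,e),e,Y1),7,k),h(branch(branch(k,Y1,e),e,Y1),n,e),branch(branch(k,Y1,e),e,Y1)),k); no other remaining equation mentions Z.
Bind R := branch(zero,Y1,branch(branch(branch(k,Y1,e),e,Y1),e,zero)); no other remaining equation mentions R.
Occurs check fails: Y1 occurs in r(n,Y1); the equation Y1 =?= r(n,Y1) has no finite solution.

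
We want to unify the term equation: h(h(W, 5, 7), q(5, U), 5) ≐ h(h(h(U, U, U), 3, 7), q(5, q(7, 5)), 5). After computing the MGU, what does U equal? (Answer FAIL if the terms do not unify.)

Decompose h/3: h(W, 5, 7) ≐ h(h(U, U, U), 3, 7),  q(5, U) ≐ q(5, q(7, 5)),  5 ≐ 5.
Decompose h/3: W ≐ h(U, U, U),  5 ≐ 3,  7 ≐ 7.
Bind W := h(U, U, U); no other remaining equation mentions W.
Clash: constants 5 and 3 differ; no unifier exists.

FAIL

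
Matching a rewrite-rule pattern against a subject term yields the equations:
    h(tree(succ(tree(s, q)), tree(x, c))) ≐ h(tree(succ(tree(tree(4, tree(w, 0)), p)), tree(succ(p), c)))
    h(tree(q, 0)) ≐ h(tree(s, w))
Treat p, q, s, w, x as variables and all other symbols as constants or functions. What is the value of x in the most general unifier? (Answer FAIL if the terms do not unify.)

Decompose h/1: tree(succ(tree(s, q)), tree(x, c)) ≐ tree(succ(tree(tree(4, tree(w, 0)), p)), tree(succ(p), c)).
Decompose tree/2: succ(tree(s, q)) ≐ succ(tree(tree(4, tree(w, 0)), p)),  tree(x, c) ≐ tree(succ(p), c).
Decompose succ/1: tree(s, q) ≐ tree(tree(4, tree(w, 0)), p).
Decompose tree/2: s ≐ tree(4, tree(w, 0)),  q ≐ p.
Bind s := tree(4, tree(w, 0)); substituting into the one remaining equation that mentions s gives: h(tree(q, 0)) ≐ h(tree(tree(4, tree(w, 0)), w)).
Bind q := p; substituting into the one remaining equation that mentions q gives: h(tree(p, 0)) ≐ h(tree(tree(4, tree(w, 0)), w)).
Decompose tree/2: x ≐ succ(p),  c ≐ c.
Bind x := succ(p); no other remaining equation mentions x.
Delete trivial equation c ≐ c.
Decompose h/1: tree(p, 0) ≐ tree(tree(4, tree(w, 0)), w).
Decompose tree/2: p ≐ tree(4, tree(w, 0)),  0 ≐ w.
Bind p := tree(4, tree(w, 0)); no other remaining equation mentions p. Substituting into the earlier bindings gives q := tree(4, tree(w, 0)), x := succ(tree(4, tree(w, 0))).
Bind w := 0. Substituting into the earlier bindings gives s := tree(4, tree(0, 0)), q := tree(4, tree(0, 0)), x := succ(tree(4, tree(0, 0))), p := tree(4, tree(0, 0)).
MGU = { s := tree(4, tree(0, 0)), q := tree(4, tree(0, 0)), x := succ(tree(4, tree(0, 0))), p := tree(4, tree(0, 0)), w := 0 }, so x := succ(tree(4, tree(0, 0))).

succ(tree(4, tree(0, 0)))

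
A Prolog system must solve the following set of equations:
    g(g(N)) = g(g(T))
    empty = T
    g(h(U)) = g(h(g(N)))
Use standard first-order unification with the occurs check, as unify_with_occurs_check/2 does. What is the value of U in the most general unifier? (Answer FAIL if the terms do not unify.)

Decompose g/1: g(N) = g(T).
Decompose g/1: N = T.
Bind N := T; substituting into the one remaining equation that mentions N gives: g(h(U)) = g(h(g(T))).
Bind T := empty; substituting into the remaining equation gives: g(h(U)) = g(h(g(empty))). Substituting into the earlier binding gives N := empty.
Decompose g/1: h(U) = h(g(empty)).
Decompose h/1: U = g(empty).
Bind U := g(empty).
MGU = { N = empty, T = empty, U = g(empty) }, so U = g(empty).

g(empty)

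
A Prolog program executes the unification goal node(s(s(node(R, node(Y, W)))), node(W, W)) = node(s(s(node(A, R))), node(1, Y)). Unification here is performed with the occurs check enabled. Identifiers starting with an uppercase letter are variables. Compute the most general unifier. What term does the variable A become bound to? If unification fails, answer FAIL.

Decompose node/2: s(s(node(R, node(Y, W)))) = s(s(node(A, R))),  node(W, W) = node(1, Y).
Decompose s/1: s(node(R, node(Y, W))) = s(node(A, R)).
Decompose s/1: node(R, node(Y, W)) = node(A, R).
Decompose node/2: R = A,  node(Y, W) = R.
Bind R := A; substituting into the one remaining equation that mentions R gives: node(Y, W) = A.
Bind A := node(Y, W); no other remaining equation mentions A. Substituting into the earlier binding gives R := node(Y, W).
Decompose node/2: W = 1,  W = Y.
Bind W := 1; substituting into the remaining equation gives: 1 = Y. Substituting into the earlier bindings gives R := node(Y, 1), A := node(Y, 1).
Bind Y := 1. Substituting into the earlier bindings gives R := node(1, 1), A := node(1, 1).
MGU = { R -> node(1, 1), A -> node(1, 1), W -> 1, Y -> 1 }, so A -> node(1, 1).

node(1, 1)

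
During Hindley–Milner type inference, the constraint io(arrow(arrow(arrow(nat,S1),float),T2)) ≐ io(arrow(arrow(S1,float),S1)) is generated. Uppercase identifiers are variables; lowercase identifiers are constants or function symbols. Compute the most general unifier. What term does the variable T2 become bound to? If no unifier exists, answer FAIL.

Decompose io/1: arrow(arrow(arrow(nat,S1),float),T2) ≐ arrow(arrow(S1,float),S1).
Decompose arrow/2: arrow(arrow(nat,S1),float) ≐ arrow(S1,float),  T2 ≐ S1.
Decompose arrow/2: arrow(nat,S1) ≐ S1,  float ≐ float.
Occurs check fails: S1 occurs in arrow(nat,S1); the equation S1 ≐ arrow(nat,S1) has no finite solution.

FAIL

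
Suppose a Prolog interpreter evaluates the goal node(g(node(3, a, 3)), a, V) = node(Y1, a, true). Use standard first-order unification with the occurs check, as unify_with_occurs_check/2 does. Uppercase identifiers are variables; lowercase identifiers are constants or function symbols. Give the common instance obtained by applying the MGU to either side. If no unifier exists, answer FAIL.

node(g(node(3, a, 3)), a, true)

Decompose node/3: g(node(3, a, 3)) = Y1,  a = a,  V = true.
Bind Y1 := g(node(3, a, 3)); no other remaining equation mentions Y1.
Delete trivial equation a = a.
Bind V := true.
Applying the MGU to either side gives node(g(node(3, a, 3)), a, true).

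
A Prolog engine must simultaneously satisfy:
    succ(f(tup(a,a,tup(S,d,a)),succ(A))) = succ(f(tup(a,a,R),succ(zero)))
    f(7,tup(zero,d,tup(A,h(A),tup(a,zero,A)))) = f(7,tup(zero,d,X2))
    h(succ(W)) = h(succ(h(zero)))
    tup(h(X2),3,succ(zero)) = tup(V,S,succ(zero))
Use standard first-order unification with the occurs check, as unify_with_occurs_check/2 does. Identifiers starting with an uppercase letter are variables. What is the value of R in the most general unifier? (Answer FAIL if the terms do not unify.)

Decompose succ/1: f(tup(a,a,tup(S,d,a)),succ(A)) = f(tup(a,a,R),succ(zero)).
Decompose f/2: tup(a,a,tup(S,d,a)) = tup(a,a,R),  succ(A) = succ(zero).
Decompose tup/3: a = a,  a = a,  tup(S,d,a) = R.
Delete trivial equation a = a.
Delete trivial equation a = a.
Bind R := tup(S,d,a); no other remaining equation mentions R.
Decompose succ/1: A = zero.
Bind A := zero; substituting into the one remaining equation that mentions A gives: f(7,tup(zero,d,tup(zero,h(zero),tup(a,zero,zero)))) = f(7,tup(zero,d,X2)).
Decompose f/2: 7 = 7,  tup(zero,d,tup(zero,h(zero),tup(a,zero,zero))) = tup(zero,d,X2).
Delete trivial equation 7 = 7.
Decompose tup/3: zero = zero,  d = d,  tup(zero,h(zero),tup(a,zero,zero)) = X2.
Delete trivial equation zero = zero.
Delete trivial equation d = d.
Bind X2 := tup(zero,h(zero),tup(a,zero,zero)); substituting into the one remaining equation that mentions X2 gives: tup(h(tup(zero,h(zero),tup(a,zero,zero))),3,succ(zero)) = tup(V,S,succ(zero)).
Decompose h/1: succ(W) = succ(h(zero)).
Decompose succ/1: W = h(zero).
Bind W := h(zero); no other remaining equation mentions W.
Decompose tup/3: h(tup(zero,h(zero),tup(a,zero,zero))) = V,  3 = S,  succ(zero) = succ(zero).
Bind V := h(tup(zero,h(zero),tup(a,zero,zero))); no other remaining equation mentions V.
Bind S := 3; no other remaining equation mentions S. Substituting into the earlier binding gives R := tup(3,d,a).
Delete trivial equation succ(zero) = succ(zero).
MGU = { R -> tup(3,d,a), A -> zero, X2 -> tup(zero,h(zero),tup(a,zero,zero)), W -> h(zero), V -> h(tup(zero,h(zero),tup(a,zero,zero))), S -> 3 }, so R -> tup(3,d,a).

tup(3,d,a)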